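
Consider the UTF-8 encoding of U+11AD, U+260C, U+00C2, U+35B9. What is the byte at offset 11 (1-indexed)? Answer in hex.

1-indexed offset 11 is 0-indexed offset 10.
U+11AD → 3-byte form E1 86 AD at offsets 0–2.
U+260C → 3-byte form E2 98 8C at offsets 3–5.
U+00C2 → 2-byte form C3 82 at offsets 6–7.
U+35B9 → 3-byte form E3 96 B9 at offsets 8–10.
Offset 10 falls in char 4's range; it's byte 3 of E3 96 B9 = 0xB9.

0xB9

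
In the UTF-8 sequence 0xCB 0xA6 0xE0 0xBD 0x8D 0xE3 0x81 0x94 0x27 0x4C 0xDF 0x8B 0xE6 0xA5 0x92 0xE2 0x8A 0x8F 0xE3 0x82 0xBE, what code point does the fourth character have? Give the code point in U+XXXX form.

U+0027

Offset 0: leading byte 0xCB = 11001011 → 2-byte char #1 = CB A6.
Offset 2: leading byte 0xE0 = 11100000 → 3-byte char #2 = E0 BD 8D.
Offset 5: leading byte 0xE3 = 11100011 → 3-byte char #3 = E3 81 94.
Offset 8: leading byte 0x27 = 00100111 → 1-byte char #4 = 27.
Leading byte 0x27 = 00100111 matches 0xxxxxxx → 1-byte sequence.
Byte 1: 0x27 = 00100111, payload 0100111 (7 bits).
Concatenate: 0100111 = 0x27 (7 bits → U+0027).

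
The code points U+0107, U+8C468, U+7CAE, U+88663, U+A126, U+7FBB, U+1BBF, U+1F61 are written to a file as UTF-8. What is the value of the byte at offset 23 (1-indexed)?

0xE1

1-indexed offset 23 is 0-indexed offset 22.
U+0107 → 2-byte form C4 87 at offsets 0–1.
U+8C468 → 4-byte form F2 8C 91 A8 at offsets 2–5.
U+7CAE → 3-byte form E7 B2 AE at offsets 6–8.
U+88663 → 4-byte form F2 88 99 A3 at offsets 9–12.
U+A126 → 3-byte form EA 84 A6 at offsets 13–15.
U+7FBB → 3-byte form E7 BE BB at offsets 16–18.
U+1BBF → 3-byte form E1 AE BF at offsets 19–21.
U+1F61 → 3-byte form E1 BD A1 at offsets 22–24.
Offset 22 falls in char 8's range; it's byte 1 of E1 BD A1 = 0xE1.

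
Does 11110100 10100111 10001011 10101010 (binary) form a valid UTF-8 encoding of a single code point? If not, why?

Leading byte 0xF4 = 11110100 → 4-byte form.
Payload = 0x1272EA, which exceeds U+10FFFF, the maximum Unicode code point. (Leading bytes F5–FF, or F4 followed by ≥ 0x90, are invalid.)

invalid (encodes a value above U+10FFFF)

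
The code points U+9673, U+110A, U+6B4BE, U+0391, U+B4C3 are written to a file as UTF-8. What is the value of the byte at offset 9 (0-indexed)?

U+9673 → 3-byte form E9 99 B3 at offsets 0–2.
U+110A → 3-byte form E1 84 8A at offsets 3–5.
U+6B4BE → 4-byte form F1 AB 92 BE at offsets 6–9.
Offset 9 falls in char 3's range; it's byte 4 of F1 AB 92 BE = 0xBE.

0xBE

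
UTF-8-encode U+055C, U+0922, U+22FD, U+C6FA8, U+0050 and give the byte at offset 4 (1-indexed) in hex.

0xA4

1-indexed offset 4 is 0-indexed offset 3.
U+055C → 2-byte form D5 9C at offsets 0–1.
U+0922 → 3-byte form E0 A4 A2 at offsets 2–4.
Offset 3 falls in char 2's range; it's byte 2 of E0 A4 A2 = 0xA4.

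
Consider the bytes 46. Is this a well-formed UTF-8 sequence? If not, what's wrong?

Leading byte 0x46 = 01000110 → 1-byte form.

valid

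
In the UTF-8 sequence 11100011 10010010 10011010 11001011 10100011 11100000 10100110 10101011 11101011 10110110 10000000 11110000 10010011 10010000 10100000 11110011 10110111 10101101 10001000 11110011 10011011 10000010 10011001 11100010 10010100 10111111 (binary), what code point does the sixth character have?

Offset 0: leading byte 0xE3 = 11100011 → 3-byte char #1 = E3 92 9A.
Offset 3: leading byte 0xCB = 11001011 → 2-byte char #2 = CB A3.
Offset 5: leading byte 0xE0 = 11100000 → 3-byte char #3 = E0 A6 AB.
Offset 8: leading byte 0xEB = 11101011 → 3-byte char #4 = EB B6 80.
Offset 11: leading byte 0xF0 = 11110000 → 4-byte char #5 = F0 93 90 A0.
Offset 15: leading byte 0xF3 = 11110011 → 4-byte char #6 = F3 B7 AD 88.
Leading byte 0xF3 = 11110011 matches 11110xxx → 4-byte sequence.
Byte 1: 0xF3 = 11110011, payload 011 (3 bits).
Byte 2: 0xB7 = 10110111 (10xxxxxx ✓), payload 110111.
Byte 3: 0xAD = 10101101 (10xxxxxx ✓), payload 101101.
Byte 4: 0x88 = 10001000 (10xxxxxx ✓), payload 001000.
Concatenate: 011110111101101001000 = 0xF7B48 (21 bits → U+F7B48).

U+F7B48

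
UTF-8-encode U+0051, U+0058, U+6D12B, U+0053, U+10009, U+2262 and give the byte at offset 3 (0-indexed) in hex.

U+0051 → 1-byte form 51 at offsets 0–0.
U+0058 → 1-byte form 58 at offsets 1–1.
U+6D12B → 4-byte form F1 AD 84 AB at offsets 2–5.
Offset 3 falls in char 3's range; it's byte 2 of F1 AD 84 AB = 0xAD.

0xAD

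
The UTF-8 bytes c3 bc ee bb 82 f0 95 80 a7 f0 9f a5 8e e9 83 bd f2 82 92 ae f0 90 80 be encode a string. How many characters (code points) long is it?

7

Byte at offset 0: 0xC3 = 11000011 → 2-byte char (#1). Advance 2.
Byte at offset 2: 0xEE = 11101110 → 3-byte char (#2). Advance 3.
Byte at offset 5: 0xF0 = 11110000 → 4-byte char (#3). Advance 4.
Byte at offset 9: 0xF0 = 11110000 → 4-byte char (#4). Advance 4.
Byte at offset 13: 0xE9 = 11101001 → 3-byte char (#5). Advance 3.
Byte at offset 16: 0xF2 = 11110010 → 4-byte char (#6). Advance 4.
Byte at offset 20: 0xF0 = 11110000 → 4-byte char (#7). Advance 4.
Reached end at offset 24 after 7 code points.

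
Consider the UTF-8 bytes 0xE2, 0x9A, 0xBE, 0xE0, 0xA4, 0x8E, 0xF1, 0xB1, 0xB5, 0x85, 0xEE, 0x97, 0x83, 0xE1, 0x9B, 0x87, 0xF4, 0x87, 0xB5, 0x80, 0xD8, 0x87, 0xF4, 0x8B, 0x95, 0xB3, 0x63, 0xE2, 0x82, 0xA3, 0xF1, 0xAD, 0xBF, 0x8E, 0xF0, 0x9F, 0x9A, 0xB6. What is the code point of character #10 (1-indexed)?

U+20A3

Offset 0: leading byte 0xE2 = 11100010 → 3-byte char #1 = E2 9A BE.
Offset 3: leading byte 0xE0 = 11100000 → 3-byte char #2 = E0 A4 8E.
Offset 6: leading byte 0xF1 = 11110001 → 4-byte char #3 = F1 B1 B5 85.
Offset 10: leading byte 0xEE = 11101110 → 3-byte char #4 = EE 97 83.
Offset 13: leading byte 0xE1 = 11100001 → 3-byte char #5 = E1 9B 87.
Offset 16: leading byte 0xF4 = 11110100 → 4-byte char #6 = F4 87 B5 80.
Offset 20: leading byte 0xD8 = 11011000 → 2-byte char #7 = D8 87.
Offset 22: leading byte 0xF4 = 11110100 → 4-byte char #8 = F4 8B 95 B3.
Offset 26: leading byte 0x63 = 01100011 → 1-byte char #9 = 63.
Offset 27: leading byte 0xE2 = 11100010 → 3-byte char #10 = E2 82 A3.
Leading byte 0xE2 = 11100010 matches 1110xxxx → 3-byte sequence.
Byte 1: 0xE2 = 11100010, payload 0010 (4 bits).
Byte 2: 0x82 = 10000010 (10xxxxxx ✓), payload 000010.
Byte 3: 0xA3 = 10100011 (10xxxxxx ✓), payload 100011.
Concatenate: 0010000010100011 = 0x20A3 (16 bits → U+20A3).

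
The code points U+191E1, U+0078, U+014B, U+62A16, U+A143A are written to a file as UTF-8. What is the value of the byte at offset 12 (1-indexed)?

1-indexed offset 12 is 0-indexed offset 11.
U+191E1 → 4-byte form F0 99 87 A1 at offsets 0–3.
U+0078 → 1-byte form 78 at offsets 4–4.
U+014B → 2-byte form C5 8B at offsets 5–6.
U+62A16 → 4-byte form F1 A2 A8 96 at offsets 7–10.
U+A143A → 4-byte form F2 A1 90 BA at offsets 11–14.
Offset 11 falls in char 5's range; it's byte 1 of F2 A1 90 BA = 0xF2.

0xF2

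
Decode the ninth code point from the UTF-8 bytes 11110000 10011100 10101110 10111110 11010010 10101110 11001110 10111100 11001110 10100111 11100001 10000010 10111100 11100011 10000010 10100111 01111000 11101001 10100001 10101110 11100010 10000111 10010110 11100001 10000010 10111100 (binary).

Offset 0: leading byte 0xF0 = 11110000 → 4-byte char #1 = F0 9C AE BE.
Offset 4: leading byte 0xD2 = 11010010 → 2-byte char #2 = D2 AE.
Offset 6: leading byte 0xCE = 11001110 → 2-byte char #3 = CE BC.
Offset 8: leading byte 0xCE = 11001110 → 2-byte char #4 = CE A7.
Offset 10: leading byte 0xE1 = 11100001 → 3-byte char #5 = E1 82 BC.
Offset 13: leading byte 0xE3 = 11100011 → 3-byte char #6 = E3 82 A7.
Offset 16: leading byte 0x78 = 01111000 → 1-byte char #7 = 78.
Offset 17: leading byte 0xE9 = 11101001 → 3-byte char #8 = E9 A1 AE.
Offset 20: leading byte 0xE2 = 11100010 → 3-byte char #9 = E2 87 96.
Leading byte 0xE2 = 11100010 matches 1110xxxx → 3-byte sequence.
Byte 1: 0xE2 = 11100010, payload 0010 (4 bits).
Byte 2: 0x87 = 10000111 (10xxxxxx ✓), payload 000111.
Byte 3: 0x96 = 10010110 (10xxxxxx ✓), payload 010110.
Concatenate: 0010000111010110 = 0x21D6 (16 bits → U+21D6).

U+21D6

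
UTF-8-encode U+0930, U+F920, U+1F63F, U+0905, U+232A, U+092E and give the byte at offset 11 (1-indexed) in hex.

0xE0

1-indexed offset 11 is 0-indexed offset 10.
U+0930 → 3-byte form E0 A4 B0 at offsets 0–2.
U+F920 → 3-byte form EF A4 A0 at offsets 3–5.
U+1F63F → 4-byte form F0 9F 98 BF at offsets 6–9.
U+0905 → 3-byte form E0 A4 85 at offsets 10–12.
Offset 10 falls in char 4's range; it's byte 1 of E0 A4 85 = 0xE0.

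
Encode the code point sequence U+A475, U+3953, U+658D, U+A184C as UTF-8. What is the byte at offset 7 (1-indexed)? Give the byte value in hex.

0xE6

1-indexed offset 7 is 0-indexed offset 6.
U+A475 → 3-byte form EA 91 B5 at offsets 0–2.
U+3953 → 3-byte form E3 A5 93 at offsets 3–5.
U+658D → 3-byte form E6 96 8D at offsets 6–8.
Offset 6 falls in char 3's range; it's byte 1 of E6 96 8D = 0xE6.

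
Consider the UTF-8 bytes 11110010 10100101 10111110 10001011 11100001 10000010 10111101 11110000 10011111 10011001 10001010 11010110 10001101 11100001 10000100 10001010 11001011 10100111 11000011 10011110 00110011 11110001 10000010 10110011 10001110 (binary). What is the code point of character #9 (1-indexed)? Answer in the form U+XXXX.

U+42CCE

Offset 0: leading byte 0xF2 = 11110010 → 4-byte char #1 = F2 A5 BE 8B.
Offset 4: leading byte 0xE1 = 11100001 → 3-byte char #2 = E1 82 BD.
Offset 7: leading byte 0xF0 = 11110000 → 4-byte char #3 = F0 9F 99 8A.
Offset 11: leading byte 0xD6 = 11010110 → 2-byte char #4 = D6 8D.
Offset 13: leading byte 0xE1 = 11100001 → 3-byte char #5 = E1 84 8A.
Offset 16: leading byte 0xCB = 11001011 → 2-byte char #6 = CB A7.
Offset 18: leading byte 0xC3 = 11000011 → 2-byte char #7 = C3 9E.
Offset 20: leading byte 0x33 = 00110011 → 1-byte char #8 = 33.
Offset 21: leading byte 0xF1 = 11110001 → 4-byte char #9 = F1 82 B3 8E.
Leading byte 0xF1 = 11110001 matches 11110xxx → 4-byte sequence.
Byte 1: 0xF1 = 11110001, payload 001 (3 bits).
Byte 2: 0x82 = 10000010 (10xxxxxx ✓), payload 000010.
Byte 3: 0xB3 = 10110011 (10xxxxxx ✓), payload 110011.
Byte 4: 0x8E = 10001110 (10xxxxxx ✓), payload 001110.
Concatenate: 001000010110011001110 = 0x42CCE (21 bits → U+42CCE).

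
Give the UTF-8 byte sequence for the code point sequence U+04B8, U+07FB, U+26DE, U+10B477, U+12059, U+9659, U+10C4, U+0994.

D2 B8 DF BB E2 9B 9E F4 8B 91 B7 F0 92 81 99 E9 99 99 E1 83 84 E0 A6 94

U+04B8: 2-byte form → D2 B8.
U+07FB: 2-byte form → DF BB.
U+26DE: 3-byte form → E2 9B 9E.
U+10B477: 4-byte form → F4 8B 91 B7.
U+12059: 4-byte form → F0 92 81 99.
U+9659: 3-byte form → E9 99 99.
U+10C4: 3-byte form → E1 83 84.
U+0994: 3-byte form → E0 A6 94.
Concatenated (24 bytes): D2 B8 DF BB E2 9B 9E F4 8B 91 B7 F0 92 81 99 E9 99 99 E1 83 84 E0 A6 94.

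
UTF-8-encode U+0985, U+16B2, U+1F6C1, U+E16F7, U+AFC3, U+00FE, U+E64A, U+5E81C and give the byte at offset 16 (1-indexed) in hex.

0xBF

1-indexed offset 16 is 0-indexed offset 15.
U+0985 → 3-byte form E0 A6 85 at offsets 0–2.
U+16B2 → 3-byte form E1 9A B2 at offsets 3–5.
U+1F6C1 → 4-byte form F0 9F 9B 81 at offsets 6–9.
U+E16F7 → 4-byte form F3 A1 9B B7 at offsets 10–13.
U+AFC3 → 3-byte form EA BF 83 at offsets 14–16.
Offset 15 falls in char 5's range; it's byte 2 of EA BF 83 = 0xBF.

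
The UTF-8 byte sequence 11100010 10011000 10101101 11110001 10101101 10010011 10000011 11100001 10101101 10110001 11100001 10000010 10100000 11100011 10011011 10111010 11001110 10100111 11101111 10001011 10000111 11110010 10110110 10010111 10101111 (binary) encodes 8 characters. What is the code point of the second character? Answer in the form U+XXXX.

Offset 0: leading byte 0xE2 = 11100010 → 3-byte char #1 = E2 98 AD.
Offset 3: leading byte 0xF1 = 11110001 → 4-byte char #2 = F1 AD 93 83.
Leading byte 0xF1 = 11110001 matches 11110xxx → 4-byte sequence.
Byte 1: 0xF1 = 11110001, payload 001 (3 bits).
Byte 2: 0xAD = 10101101 (10xxxxxx ✓), payload 101101.
Byte 3: 0x93 = 10010011 (10xxxxxx ✓), payload 010011.
Byte 4: 0x83 = 10000011 (10xxxxxx ✓), payload 000011.
Concatenate: 001101101010011000011 = 0x6D4C3 (21 bits → U+6D4C3).

U+6D4C3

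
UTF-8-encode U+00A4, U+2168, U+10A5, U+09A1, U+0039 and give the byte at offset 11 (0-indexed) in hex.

0x39

U+00A4 → 2-byte form C2 A4 at offsets 0–1.
U+2168 → 3-byte form E2 85 A8 at offsets 2–4.
U+10A5 → 3-byte form E1 82 A5 at offsets 5–7.
U+09A1 → 3-byte form E0 A6 A1 at offsets 8–10.
U+0039 → 1-byte form 39 at offsets 11–11.
Offset 11 falls in char 5's range; it's byte 1 of 39 = 0x39.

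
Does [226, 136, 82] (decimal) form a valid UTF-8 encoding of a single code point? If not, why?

invalid (non-continuation byte where continuation expected)

Leading byte 0xE2 = 11100010 → 3-byte form.
Byte 3 is 0x52 = 01010010, which is not 10xxxxxx — expected a continuation byte.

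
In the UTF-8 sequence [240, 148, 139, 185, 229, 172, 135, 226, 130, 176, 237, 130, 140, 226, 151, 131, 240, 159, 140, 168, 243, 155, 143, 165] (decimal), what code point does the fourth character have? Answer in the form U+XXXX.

Offset 0: leading byte 0xF0 = 11110000 → 4-byte char #1 = F0 94 8B B9.
Offset 4: leading byte 0xE5 = 11100101 → 3-byte char #2 = E5 AC 87.
Offset 7: leading byte 0xE2 = 11100010 → 3-byte char #3 = E2 82 B0.
Offset 10: leading byte 0xED = 11101101 → 3-byte char #4 = ED 82 8C.
Leading byte 0xED = 11101101 matches 1110xxxx → 3-byte sequence.
Byte 1: 0xED = 11101101, payload 1101 (4 bits).
Byte 2: 0x82 = 10000010 (10xxxxxx ✓), payload 000010.
Byte 3: 0x8C = 10001100 (10xxxxxx ✓), payload 001100.
Concatenate: 1101000010001100 = 0xD08C (16 bits → U+D08C).

U+D08C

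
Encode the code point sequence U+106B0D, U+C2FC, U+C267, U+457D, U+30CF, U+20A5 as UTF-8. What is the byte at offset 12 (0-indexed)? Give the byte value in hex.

0xBD

U+106B0D → 4-byte form F4 86 AC 8D at offsets 0–3.
U+C2FC → 3-byte form EC 8B BC at offsets 4–6.
U+C267 → 3-byte form EC 89 A7 at offsets 7–9.
U+457D → 3-byte form E4 95 BD at offsets 10–12.
Offset 12 falls in char 4's range; it's byte 3 of E4 95 BD = 0xBD.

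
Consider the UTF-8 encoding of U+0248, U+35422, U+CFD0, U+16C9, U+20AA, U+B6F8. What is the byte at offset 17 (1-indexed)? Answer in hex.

1-indexed offset 17 is 0-indexed offset 16.
U+0248 → 2-byte form C9 88 at offsets 0–1.
U+35422 → 4-byte form F0 B5 90 A2 at offsets 2–5.
U+CFD0 → 3-byte form EC BF 90 at offsets 6–8.
U+16C9 → 3-byte form E1 9B 89 at offsets 9–11.
U+20AA → 3-byte form E2 82 AA at offsets 12–14.
U+B6F8 → 3-byte form EB 9B B8 at offsets 15–17.
Offset 16 falls in char 6's range; it's byte 2 of EB 9B B8 = 0x9B.

0x9B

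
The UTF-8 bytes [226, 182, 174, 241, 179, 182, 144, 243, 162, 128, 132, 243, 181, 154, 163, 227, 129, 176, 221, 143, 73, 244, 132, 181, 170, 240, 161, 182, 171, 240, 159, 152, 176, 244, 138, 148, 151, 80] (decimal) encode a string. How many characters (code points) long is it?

12

Byte at offset 0: 0xE2 = 11100010 → 3-byte char (#1). Advance 3.
Byte at offset 3: 0xF1 = 11110001 → 4-byte char (#2). Advance 4.
Byte at offset 7: 0xF3 = 11110011 → 4-byte char (#3). Advance 4.
Byte at offset 11: 0xF3 = 11110011 → 4-byte char (#4). Advance 4.
Byte at offset 15: 0xE3 = 11100011 → 3-byte char (#5). Advance 3.
Byte at offset 18: 0xDD = 11011101 → 2-byte char (#6). Advance 2.
Byte at offset 20: 0x49 = 01001001 → 1-byte char (#7). Advance 1.
Byte at offset 21: 0xF4 = 11110100 → 4-byte char (#8). Advance 4.
Byte at offset 25: 0xF0 = 11110000 → 4-byte char (#9). Advance 4.
Byte at offset 29: 0xF0 = 11110000 → 4-byte char (#10). Advance 4.
Byte at offset 33: 0xF4 = 11110100 → 4-byte char (#11). Advance 4.
Byte at offset 37: 0x50 = 01010000 → 1-byte char (#12). Advance 1.
Reached end at offset 38 after 12 code points.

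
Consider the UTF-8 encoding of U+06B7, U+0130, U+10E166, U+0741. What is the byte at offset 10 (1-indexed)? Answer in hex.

1-indexed offset 10 is 0-indexed offset 9.
U+06B7 → 2-byte form DA B7 at offsets 0–1.
U+0130 → 2-byte form C4 B0 at offsets 2–3.
U+10E166 → 4-byte form F4 8E 85 A6 at offsets 4–7.
U+0741 → 2-byte form DD 81 at offsets 8–9.
Offset 9 falls in char 4's range; it's byte 2 of DD 81 = 0x81.

0x81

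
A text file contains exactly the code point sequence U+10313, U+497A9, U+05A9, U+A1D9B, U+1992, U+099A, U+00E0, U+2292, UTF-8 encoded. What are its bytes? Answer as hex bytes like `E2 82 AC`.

U+10313: 4-byte form → F0 90 8C 93.
U+497A9: 4-byte form → F1 89 9E A9.
U+05A9: 2-byte form → D6 A9.
U+A1D9B: 4-byte form → F2 A1 B6 9B.
U+1992: 3-byte form → E1 A6 92.
U+099A: 3-byte form → E0 A6 9A.
U+00E0: 2-byte form → C3 A0.
U+2292: 3-byte form → E2 8A 92.
Concatenated (25 bytes): F0 90 8C 93 F1 89 9E A9 D6 A9 F2 A1 B6 9B E1 A6 92 E0 A6 9A C3 A0 E2 8A 92.

F0 90 8C 93 F1 89 9E A9 D6 A9 F2 A1 B6 9B E1 A6 92 E0 A6 9A C3 A0 E2 8A 92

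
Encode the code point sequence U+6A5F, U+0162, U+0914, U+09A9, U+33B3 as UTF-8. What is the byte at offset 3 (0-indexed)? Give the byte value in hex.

U+6A5F → 3-byte form E6 A9 9F at offsets 0–2.
U+0162 → 2-byte form C5 A2 at offsets 3–4.
Offset 3 falls in char 2's range; it's byte 1 of C5 A2 = 0xC5.

0xC5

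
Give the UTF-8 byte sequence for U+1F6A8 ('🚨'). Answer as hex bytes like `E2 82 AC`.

F0 9F 9A A8

U+1F6A8 = 0x1F6A8 = 128680 decimal. In range U+10000–U+10FFFF → 4-byte form: 11110xxx 10xxxxxx 10xxxxxx 10xxxxxx.
Binary (21 bits): 000011111011010101000.
Split 3+6+6+6: 000 | 011111 | 011010 | 101000.
Byte 1: 11110000 = 0xF0.
Byte 2: 10011111 = 0x9F.
Byte 3: 10011010 = 0x9A.
Byte 4: 10101000 = 0xA8.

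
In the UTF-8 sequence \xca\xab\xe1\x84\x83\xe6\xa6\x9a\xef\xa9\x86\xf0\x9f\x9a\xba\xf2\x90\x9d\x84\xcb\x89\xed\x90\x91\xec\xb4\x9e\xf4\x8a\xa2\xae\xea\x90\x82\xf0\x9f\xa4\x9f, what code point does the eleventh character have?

Offset 0: leading byte 0xCA = 11001010 → 2-byte char #1 = CA AB.
Offset 2: leading byte 0xE1 = 11100001 → 3-byte char #2 = E1 84 83.
Offset 5: leading byte 0xE6 = 11100110 → 3-byte char #3 = E6 A6 9A.
Offset 8: leading byte 0xEF = 11101111 → 3-byte char #4 = EF A9 86.
Offset 11: leading byte 0xF0 = 11110000 → 4-byte char #5 = F0 9F 9A BA.
Offset 15: leading byte 0xF2 = 11110010 → 4-byte char #6 = F2 90 9D 84.
Offset 19: leading byte 0xCB = 11001011 → 2-byte char #7 = CB 89.
Offset 21: leading byte 0xED = 11101101 → 3-byte char #8 = ED 90 91.
Offset 24: leading byte 0xEC = 11101100 → 3-byte char #9 = EC B4 9E.
Offset 27: leading byte 0xF4 = 11110100 → 4-byte char #10 = F4 8A A2 AE.
Offset 31: leading byte 0xEA = 11101010 → 3-byte char #11 = EA 90 82.
Leading byte 0xEA = 11101010 matches 1110xxxx → 3-byte sequence.
Byte 1: 0xEA = 11101010, payload 1010 (4 bits).
Byte 2: 0x90 = 10010000 (10xxxxxx ✓), payload 010000.
Byte 3: 0x82 = 10000010 (10xxxxxx ✓), payload 000010.
Concatenate: 1010010000000010 = 0xA402 (16 bits → U+A402).

U+A402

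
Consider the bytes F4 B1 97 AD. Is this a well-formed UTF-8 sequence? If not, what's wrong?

invalid (encodes a value above U+10FFFF)

Leading byte 0xF4 = 11110100 → 4-byte form.
Payload = 0x1315ED, which exceeds U+10FFFF, the maximum Unicode code point. (Leading bytes F5–FF, or F4 followed by ≥ 0x90, are invalid.)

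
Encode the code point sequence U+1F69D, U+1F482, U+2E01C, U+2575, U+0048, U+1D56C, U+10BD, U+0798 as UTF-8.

U+1F69D: 4-byte form → F0 9F 9A 9D.
U+1F482: 4-byte form → F0 9F 92 82.
U+2E01C: 4-byte form → F0 AE 80 9C.
U+2575: 3-byte form → E2 95 B5.
U+0048: 1-byte form → 48.
U+1D56C: 4-byte form → F0 9D 95 AC.
U+10BD: 3-byte form → E1 82 BD.
U+0798: 2-byte form → DE 98.
Concatenated (25 bytes): F0 9F 9A 9D F0 9F 92 82 F0 AE 80 9C E2 95 B5 48 F0 9D 95 AC E1 82 BD DE 98.

F0 9F 9A 9D F0 9F 92 82 F0 AE 80 9C E2 95 B5 48 F0 9D 95 AC E1 82 BD DE 98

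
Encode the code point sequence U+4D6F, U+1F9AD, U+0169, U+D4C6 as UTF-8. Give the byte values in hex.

U+4D6F: 3-byte form → E4 B5 AF.
U+1F9AD: 4-byte form → F0 9F A6 AD.
U+0169: 2-byte form → C5 A9.
U+D4C6: 3-byte form → ED 93 86.
Concatenated (12 bytes): E4 B5 AF F0 9F A6 AD C5 A9 ED 93 86.

E4 B5 AF F0 9F A6 AD C5 A9 ED 93 86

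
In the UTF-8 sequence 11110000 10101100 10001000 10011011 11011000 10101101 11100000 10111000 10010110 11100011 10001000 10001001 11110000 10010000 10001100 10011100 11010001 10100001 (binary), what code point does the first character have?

U+2C21B

Offset 0: leading byte 0xF0 = 11110000 → 4-byte char #1 = F0 AC 88 9B.
Leading byte 0xF0 = 11110000 matches 11110xxx → 4-byte sequence.
Byte 1: 0xF0 = 11110000, payload 000 (3 bits).
Byte 2: 0xAC = 10101100 (10xxxxxx ✓), payload 101100.
Byte 3: 0x88 = 10001000 (10xxxxxx ✓), payload 001000.
Byte 4: 0x9B = 10011011 (10xxxxxx ✓), payload 011011.
Concatenate: 000101100001000011011 = 0x2C21B (21 bits → U+2C21B).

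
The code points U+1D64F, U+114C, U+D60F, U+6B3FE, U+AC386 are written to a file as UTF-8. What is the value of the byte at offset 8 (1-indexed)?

1-indexed offset 8 is 0-indexed offset 7.
U+1D64F → 4-byte form F0 9D 99 8F at offsets 0–3.
U+114C → 3-byte form E1 85 8C at offsets 4–6.
U+D60F → 3-byte form ED 98 8F at offsets 7–9.
Offset 7 falls in char 3's range; it's byte 1 of ED 98 8F = 0xED.

0xED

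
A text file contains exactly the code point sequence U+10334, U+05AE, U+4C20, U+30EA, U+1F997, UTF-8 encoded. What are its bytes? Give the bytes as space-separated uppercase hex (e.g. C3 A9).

F0 90 8C B4 D6 AE E4 B0 A0 E3 83 AA F0 9F A6 97

U+10334: 4-byte form → F0 90 8C B4.
U+05AE: 2-byte form → D6 AE.
U+4C20: 3-byte form → E4 B0 A0.
U+30EA: 3-byte form → E3 83 AA.
U+1F997: 4-byte form → F0 9F A6 97.
Concatenated (16 bytes): F0 90 8C B4 D6 AE E4 B0 A0 E3 83 AA F0 9F A6 97.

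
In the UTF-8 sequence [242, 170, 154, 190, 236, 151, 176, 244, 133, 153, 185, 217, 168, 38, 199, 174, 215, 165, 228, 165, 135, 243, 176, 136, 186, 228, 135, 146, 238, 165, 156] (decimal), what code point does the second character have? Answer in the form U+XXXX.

Offset 0: leading byte 0xF2 = 11110010 → 4-byte char #1 = F2 AA 9A BE.
Offset 4: leading byte 0xEC = 11101100 → 3-byte char #2 = EC 97 B0.
Leading byte 0xEC = 11101100 matches 1110xxxx → 3-byte sequence.
Byte 1: 0xEC = 11101100, payload 1100 (4 bits).
Byte 2: 0x97 = 10010111 (10xxxxxx ✓), payload 010111.
Byte 3: 0xB0 = 10110000 (10xxxxxx ✓), payload 110000.
Concatenate: 1100010111110000 = 0xC5F0 (16 bits → U+C5F0).

U+C5F0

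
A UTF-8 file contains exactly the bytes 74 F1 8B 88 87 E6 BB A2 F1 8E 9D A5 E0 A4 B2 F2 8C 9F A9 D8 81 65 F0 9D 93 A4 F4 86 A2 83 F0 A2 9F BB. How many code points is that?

Byte at offset 0: 0x74 = 01110100 → 1-byte char (#1). Advance 1.
Byte at offset 1: 0xF1 = 11110001 → 4-byte char (#2). Advance 4.
Byte at offset 5: 0xE6 = 11100110 → 3-byte char (#3). Advance 3.
Byte at offset 8: 0xF1 = 11110001 → 4-byte char (#4). Advance 4.
Byte at offset 12: 0xE0 = 11100000 → 3-byte char (#5). Advance 3.
Byte at offset 15: 0xF2 = 11110010 → 4-byte char (#6). Advance 4.
Byte at offset 19: 0xD8 = 11011000 → 2-byte char (#7). Advance 2.
Byte at offset 21: 0x65 = 01100101 → 1-byte char (#8). Advance 1.
Byte at offset 22: 0xF0 = 11110000 → 4-byte char (#9). Advance 4.
Byte at offset 26: 0xF4 = 11110100 → 4-byte char (#10). Advance 4.
Byte at offset 30: 0xF0 = 11110000 → 4-byte char (#11). Advance 4.
Reached end at offset 34 after 11 code points.

11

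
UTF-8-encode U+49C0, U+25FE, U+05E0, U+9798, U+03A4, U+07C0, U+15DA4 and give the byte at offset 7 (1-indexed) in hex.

0xD7

1-indexed offset 7 is 0-indexed offset 6.
U+49C0 → 3-byte form E4 A7 80 at offsets 0–2.
U+25FE → 3-byte form E2 97 BE at offsets 3–5.
U+05E0 → 2-byte form D7 A0 at offsets 6–7.
Offset 6 falls in char 3's range; it's byte 1 of D7 A0 = 0xD7.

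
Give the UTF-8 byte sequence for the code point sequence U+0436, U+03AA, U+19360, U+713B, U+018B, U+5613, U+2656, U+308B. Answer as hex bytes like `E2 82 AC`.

D0 B6 CE AA F0 99 8D A0 E7 84 BB C6 8B E5 98 93 E2 99 96 E3 82 8B

U+0436: 2-byte form → D0 B6.
U+03AA: 2-byte form → CE AA.
U+19360: 4-byte form → F0 99 8D A0.
U+713B: 3-byte form → E7 84 BB.
U+018B: 2-byte form → C6 8B.
U+5613: 3-byte form → E5 98 93.
U+2656: 3-byte form → E2 99 96.
U+308B: 3-byte form → E3 82 8B.
Concatenated (22 bytes): D0 B6 CE AA F0 99 8D A0 E7 84 BB C6 8B E5 98 93 E2 99 96 E3 82 8B.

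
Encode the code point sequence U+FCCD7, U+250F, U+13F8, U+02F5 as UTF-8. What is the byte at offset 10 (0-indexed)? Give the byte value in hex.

0xCB

U+FCCD7 → 4-byte form F3 BC B3 97 at offsets 0–3.
U+250F → 3-byte form E2 94 8F at offsets 4–6.
U+13F8 → 3-byte form E1 8F B8 at offsets 7–9.
U+02F5 → 2-byte form CB B5 at offsets 10–11.
Offset 10 falls in char 4's range; it's byte 1 of CB B5 = 0xCB.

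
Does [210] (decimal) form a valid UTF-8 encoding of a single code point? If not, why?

invalid (sequence truncated)

Leading byte 0xD2 = 11010010 → 2-byte form, but only 1 byte is present.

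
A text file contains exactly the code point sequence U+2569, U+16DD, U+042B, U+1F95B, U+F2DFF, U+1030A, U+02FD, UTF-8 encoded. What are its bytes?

U+2569: 3-byte form → E2 95 A9.
U+16DD: 3-byte form → E1 9B 9D.
U+042B: 2-byte form → D0 AB.
U+1F95B: 4-byte form → F0 9F A5 9B.
U+F2DFF: 4-byte form → F3 B2 B7 BF.
U+1030A: 4-byte form → F0 90 8C 8A.
U+02FD: 2-byte form → CB BD.
Concatenated (22 bytes): E2 95 A9 E1 9B 9D D0 AB F0 9F A5 9B F3 B2 B7 BF F0 90 8C 8A CB BD.

E2 95 A9 E1 9B 9D D0 AB F0 9F A5 9B F3 B2 B7 BF F0 90 8C 8A CB BD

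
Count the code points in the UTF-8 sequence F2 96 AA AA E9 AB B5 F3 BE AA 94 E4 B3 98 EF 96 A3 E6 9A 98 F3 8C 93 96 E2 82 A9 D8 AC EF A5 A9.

10

Byte at offset 0: 0xF2 = 11110010 → 4-byte char (#1). Advance 4.
Byte at offset 4: 0xE9 = 11101001 → 3-byte char (#2). Advance 3.
Byte at offset 7: 0xF3 = 11110011 → 4-byte char (#3). Advance 4.
Byte at offset 11: 0xE4 = 11100100 → 3-byte char (#4). Advance 3.
Byte at offset 14: 0xEF = 11101111 → 3-byte char (#5). Advance 3.
Byte at offset 17: 0xE6 = 11100110 → 3-byte char (#6). Advance 3.
Byte at offset 20: 0xF3 = 11110011 → 4-byte char (#7). Advance 4.
Byte at offset 24: 0xE2 = 11100010 → 3-byte char (#8). Advance 3.
Byte at offset 27: 0xD8 = 11011000 → 2-byte char (#9). Advance 2.
Byte at offset 29: 0xEF = 11101111 → 3-byte char (#10). Advance 3.
Reached end at offset 32 after 10 code points.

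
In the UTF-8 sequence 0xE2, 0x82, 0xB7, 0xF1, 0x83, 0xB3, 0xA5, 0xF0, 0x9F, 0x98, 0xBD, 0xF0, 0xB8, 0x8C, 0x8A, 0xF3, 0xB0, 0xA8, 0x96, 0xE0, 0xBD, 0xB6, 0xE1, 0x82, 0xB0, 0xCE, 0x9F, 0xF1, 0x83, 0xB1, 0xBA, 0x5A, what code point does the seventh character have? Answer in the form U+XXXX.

Offset 0: leading byte 0xE2 = 11100010 → 3-byte char #1 = E2 82 B7.
Offset 3: leading byte 0xF1 = 11110001 → 4-byte char #2 = F1 83 B3 A5.
Offset 7: leading byte 0xF0 = 11110000 → 4-byte char #3 = F0 9F 98 BD.
Offset 11: leading byte 0xF0 = 11110000 → 4-byte char #4 = F0 B8 8C 8A.
Offset 15: leading byte 0xF3 = 11110011 → 4-byte char #5 = F3 B0 A8 96.
Offset 19: leading byte 0xE0 = 11100000 → 3-byte char #6 = E0 BD B6.
Offset 22: leading byte 0xE1 = 11100001 → 3-byte char #7 = E1 82 B0.
Leading byte 0xE1 = 11100001 matches 1110xxxx → 3-byte sequence.
Byte 1: 0xE1 = 11100001, payload 0001 (4 bits).
Byte 2: 0x82 = 10000010 (10xxxxxx ✓), payload 000010.
Byte 3: 0xB0 = 10110000 (10xxxxxx ✓), payload 110000.
Concatenate: 0001000010110000 = 0x10B0 (16 bits → U+10B0).

U+10B0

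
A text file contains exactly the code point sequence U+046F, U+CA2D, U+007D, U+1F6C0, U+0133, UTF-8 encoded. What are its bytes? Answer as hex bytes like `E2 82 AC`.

D1 AF EC A8 AD 7D F0 9F 9B 80 C4 B3

U+046F: 2-byte form → D1 AF.
U+CA2D: 3-byte form → EC A8 AD.
U+007D: 1-byte form → 7D.
U+1F6C0: 4-byte form → F0 9F 9B 80.
U+0133: 2-byte form → C4 B3.
Concatenated (12 bytes): D1 AF EC A8 AD 7D F0 9F 9B 80 C4 B3.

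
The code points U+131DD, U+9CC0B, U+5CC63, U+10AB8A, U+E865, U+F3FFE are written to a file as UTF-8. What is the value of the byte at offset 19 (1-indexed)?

0xA5

1-indexed offset 19 is 0-indexed offset 18.
U+131DD → 4-byte form F0 93 87 9D at offsets 0–3.
U+9CC0B → 4-byte form F2 9C B0 8B at offsets 4–7.
U+5CC63 → 4-byte form F1 9C B1 A3 at offsets 8–11.
U+10AB8A → 4-byte form F4 8A AE 8A at offsets 12–15.
U+E865 → 3-byte form EE A1 A5 at offsets 16–18.
Offset 18 falls in char 5's range; it's byte 3 of EE A1 A5 = 0xA5.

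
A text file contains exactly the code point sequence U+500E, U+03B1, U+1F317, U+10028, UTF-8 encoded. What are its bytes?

U+500E: 3-byte form → E5 80 8E.
U+03B1: 2-byte form → CE B1.
U+1F317: 4-byte form → F0 9F 8C 97.
U+10028: 4-byte form → F0 90 80 A8.
Concatenated (13 bytes): E5 80 8E CE B1 F0 9F 8C 97 F0 90 80 A8.

E5 80 8E CE B1 F0 9F 8C 97 F0 90 80 A8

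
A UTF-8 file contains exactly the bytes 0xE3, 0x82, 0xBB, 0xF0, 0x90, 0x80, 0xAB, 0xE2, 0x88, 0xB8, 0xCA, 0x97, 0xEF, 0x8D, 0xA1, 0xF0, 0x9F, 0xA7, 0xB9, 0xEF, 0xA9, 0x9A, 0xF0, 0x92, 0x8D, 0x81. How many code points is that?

Byte at offset 0: 0xE3 = 11100011 → 3-byte char (#1). Advance 3.
Byte at offset 3: 0xF0 = 11110000 → 4-byte char (#2). Advance 4.
Byte at offset 7: 0xE2 = 11100010 → 3-byte char (#3). Advance 3.
Byte at offset 10: 0xCA = 11001010 → 2-byte char (#4). Advance 2.
Byte at offset 12: 0xEF = 11101111 → 3-byte char (#5). Advance 3.
Byte at offset 15: 0xF0 = 11110000 → 4-byte char (#6). Advance 4.
Byte at offset 19: 0xEF = 11101111 → 3-byte char (#7). Advance 3.
Byte at offset 22: 0xF0 = 11110000 → 4-byte char (#8). Advance 4.
Reached end at offset 26 after 8 code points.

8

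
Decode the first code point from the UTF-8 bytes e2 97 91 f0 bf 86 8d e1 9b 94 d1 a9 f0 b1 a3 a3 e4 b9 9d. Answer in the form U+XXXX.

U+25D1

Offset 0: leading byte 0xE2 = 11100010 → 3-byte char #1 = E2 97 91.
Leading byte 0xE2 = 11100010 matches 1110xxxx → 3-byte sequence.
Byte 1: 0xE2 = 11100010, payload 0010 (4 bits).
Byte 2: 0x97 = 10010111 (10xxxxxx ✓), payload 010111.
Byte 3: 0x91 = 10010001 (10xxxxxx ✓), payload 010001.
Concatenate: 0010010111010001 = 0x25D1 (16 bits → U+25D1).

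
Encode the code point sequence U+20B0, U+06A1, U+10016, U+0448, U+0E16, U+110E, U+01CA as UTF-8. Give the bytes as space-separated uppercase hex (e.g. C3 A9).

E2 82 B0 DA A1 F0 90 80 96 D1 88 E0 B8 96 E1 84 8E C7 8A

U+20B0: 3-byte form → E2 82 B0.
U+06A1: 2-byte form → DA A1.
U+10016: 4-byte form → F0 90 80 96.
U+0448: 2-byte form → D1 88.
U+0E16: 3-byte form → E0 B8 96.
U+110E: 3-byte form → E1 84 8E.
U+01CA: 2-byte form → C7 8A.
Concatenated (19 bytes): E2 82 B0 DA A1 F0 90 80 96 D1 88 E0 B8 96 E1 84 8E C7 8A.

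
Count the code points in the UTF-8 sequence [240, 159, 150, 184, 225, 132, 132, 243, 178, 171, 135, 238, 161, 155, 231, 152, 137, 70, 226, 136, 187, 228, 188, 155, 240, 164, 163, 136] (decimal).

Byte at offset 0: 0xF0 = 11110000 → 4-byte char (#1). Advance 4.
Byte at offset 4: 0xE1 = 11100001 → 3-byte char (#2). Advance 3.
Byte at offset 7: 0xF3 = 11110011 → 4-byte char (#3). Advance 4.
Byte at offset 11: 0xEE = 11101110 → 3-byte char (#4). Advance 3.
Byte at offset 14: 0xE7 = 11100111 → 3-byte char (#5). Advance 3.
Byte at offset 17: 0x46 = 01000110 → 1-byte char (#6). Advance 1.
Byte at offset 18: 0xE2 = 11100010 → 3-byte char (#7). Advance 3.
Byte at offset 21: 0xE4 = 11100100 → 3-byte char (#8). Advance 3.
Byte at offset 24: 0xF0 = 11110000 → 4-byte char (#9). Advance 4.
Reached end at offset 28 after 9 code points.

9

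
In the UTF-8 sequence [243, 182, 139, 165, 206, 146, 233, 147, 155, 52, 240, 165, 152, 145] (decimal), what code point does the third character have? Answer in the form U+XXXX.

Offset 0: leading byte 0xF3 = 11110011 → 4-byte char #1 = F3 B6 8B A5.
Offset 4: leading byte 0xCE = 11001110 → 2-byte char #2 = CE 92.
Offset 6: leading byte 0xE9 = 11101001 → 3-byte char #3 = E9 93 9B.
Leading byte 0xE9 = 11101001 matches 1110xxxx → 3-byte sequence.
Byte 1: 0xE9 = 11101001, payload 1001 (4 bits).
Byte 2: 0x93 = 10010011 (10xxxxxx ✓), payload 010011.
Byte 3: 0x9B = 10011011 (10xxxxxx ✓), payload 011011.
Concatenate: 1001010011011011 = 0x94DB (16 bits → U+94DB).

U+94DB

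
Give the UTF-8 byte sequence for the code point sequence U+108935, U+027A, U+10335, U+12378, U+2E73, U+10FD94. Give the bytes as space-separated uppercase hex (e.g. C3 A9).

U+108935: 4-byte form → F4 88 A4 B5.
U+027A: 2-byte form → C9 BA.
U+10335: 4-byte form → F0 90 8C B5.
U+12378: 4-byte form → F0 92 8D B8.
U+2E73: 3-byte form → E2 B9 B3.
U+10FD94: 4-byte form → F4 8F B6 94.
Concatenated (21 bytes): F4 88 A4 B5 C9 BA F0 90 8C B5 F0 92 8D B8 E2 B9 B3 F4 8F B6 94.

F4 88 A4 B5 C9 BA F0 90 8C B5 F0 92 8D B8 E2 B9 B3 F4 8F B6 94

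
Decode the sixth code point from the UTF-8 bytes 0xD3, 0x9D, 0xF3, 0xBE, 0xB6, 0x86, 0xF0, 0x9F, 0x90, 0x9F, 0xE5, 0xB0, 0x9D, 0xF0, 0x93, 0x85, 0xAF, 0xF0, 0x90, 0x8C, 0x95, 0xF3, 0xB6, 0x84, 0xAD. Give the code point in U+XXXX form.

U+10315

Offset 0: leading byte 0xD3 = 11010011 → 2-byte char #1 = D3 9D.
Offset 2: leading byte 0xF3 = 11110011 → 4-byte char #2 = F3 BE B6 86.
Offset 6: leading byte 0xF0 = 11110000 → 4-byte char #3 = F0 9F 90 9F.
Offset 10: leading byte 0xE5 = 11100101 → 3-byte char #4 = E5 B0 9D.
Offset 13: leading byte 0xF0 = 11110000 → 4-byte char #5 = F0 93 85 AF.
Offset 17: leading byte 0xF0 = 11110000 → 4-byte char #6 = F0 90 8C 95.
Leading byte 0xF0 = 11110000 matches 11110xxx → 4-byte sequence.
Byte 1: 0xF0 = 11110000, payload 000 (3 bits).
Byte 2: 0x90 = 10010000 (10xxxxxx ✓), payload 010000.
Byte 3: 0x8C = 10001100 (10xxxxxx ✓), payload 001100.
Byte 4: 0x95 = 10010101 (10xxxxxx ✓), payload 010101.
Concatenate: 000010000001100010101 = 0x10315 (21 bits → U+10315).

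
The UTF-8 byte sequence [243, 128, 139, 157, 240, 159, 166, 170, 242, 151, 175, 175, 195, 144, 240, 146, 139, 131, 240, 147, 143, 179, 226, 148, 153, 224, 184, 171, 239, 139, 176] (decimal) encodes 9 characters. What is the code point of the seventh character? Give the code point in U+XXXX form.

Offset 0: leading byte 0xF3 = 11110011 → 4-byte char #1 = F3 80 8B 9D.
Offset 4: leading byte 0xF0 = 11110000 → 4-byte char #2 = F0 9F A6 AA.
Offset 8: leading byte 0xF2 = 11110010 → 4-byte char #3 = F2 97 AF AF.
Offset 12: leading byte 0xC3 = 11000011 → 2-byte char #4 = C3 90.
Offset 14: leading byte 0xF0 = 11110000 → 4-byte char #5 = F0 92 8B 83.
Offset 18: leading byte 0xF0 = 11110000 → 4-byte char #6 = F0 93 8F B3.
Offset 22: leading byte 0xE2 = 11100010 → 3-byte char #7 = E2 94 99.
Leading byte 0xE2 = 11100010 matches 1110xxxx → 3-byte sequence.
Byte 1: 0xE2 = 11100010, payload 0010 (4 bits).
Byte 2: 0x94 = 10010100 (10xxxxxx ✓), payload 010100.
Byte 3: 0x99 = 10011001 (10xxxxxx ✓), payload 011001.
Concatenate: 0010010100011001 = 0x2519 (16 bits → U+2519).

U+2519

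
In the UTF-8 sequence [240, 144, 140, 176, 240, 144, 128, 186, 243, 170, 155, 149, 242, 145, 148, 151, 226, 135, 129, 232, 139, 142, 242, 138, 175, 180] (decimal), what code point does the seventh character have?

U+8ABF4

Offset 0: leading byte 0xF0 = 11110000 → 4-byte char #1 = F0 90 8C B0.
Offset 4: leading byte 0xF0 = 11110000 → 4-byte char #2 = F0 90 80 BA.
Offset 8: leading byte 0xF3 = 11110011 → 4-byte char #3 = F3 AA 9B 95.
Offset 12: leading byte 0xF2 = 11110010 → 4-byte char #4 = F2 91 94 97.
Offset 16: leading byte 0xE2 = 11100010 → 3-byte char #5 = E2 87 81.
Offset 19: leading byte 0xE8 = 11101000 → 3-byte char #6 = E8 8B 8E.
Offset 22: leading byte 0xF2 = 11110010 → 4-byte char #7 = F2 8A AF B4.
Leading byte 0xF2 = 11110010 matches 11110xxx → 4-byte sequence.
Byte 1: 0xF2 = 11110010, payload 010 (3 bits).
Byte 2: 0x8A = 10001010 (10xxxxxx ✓), payload 001010.
Byte 3: 0xAF = 10101111 (10xxxxxx ✓), payload 101111.
Byte 4: 0xB4 = 10110100 (10xxxxxx ✓), payload 110100.
Concatenate: 010001010101111110100 = 0x8ABF4 (21 bits → U+8ABF4).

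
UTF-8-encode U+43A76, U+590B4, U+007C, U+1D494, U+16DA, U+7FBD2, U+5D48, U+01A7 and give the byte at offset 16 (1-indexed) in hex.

0x9A

1-indexed offset 16 is 0-indexed offset 15.
U+43A76 → 4-byte form F1 83 A9 B6 at offsets 0–3.
U+590B4 → 4-byte form F1 99 82 B4 at offsets 4–7.
U+007C → 1-byte form 7C at offsets 8–8.
U+1D494 → 4-byte form F0 9D 92 94 at offsets 9–12.
U+16DA → 3-byte form E1 9B 9A at offsets 13–15.
Offset 15 falls in char 5's range; it's byte 3 of E1 9B 9A = 0x9A.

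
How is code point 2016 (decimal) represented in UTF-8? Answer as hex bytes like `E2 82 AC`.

DF A0

U+07E0 = 0x7E0 = 2016 decimal. In range U+0080–U+07FF → 2-byte form: 110xxxxx 10xxxxxx.
Binary (11 bits): 11111100000.
Split 5+6: 11111 | 100000.
Byte 1: 11011111 = 0xDF.
Byte 2: 10100000 = 0xA0.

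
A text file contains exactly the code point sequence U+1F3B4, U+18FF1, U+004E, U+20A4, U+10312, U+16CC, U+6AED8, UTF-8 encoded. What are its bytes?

F0 9F 8E B4 F0 98 BF B1 4E E2 82 A4 F0 90 8C 92 E1 9B 8C F1 AA BB 98

U+1F3B4: 4-byte form → F0 9F 8E B4.
U+18FF1: 4-byte form → F0 98 BF B1.
U+004E: 1-byte form → 4E.
U+20A4: 3-byte form → E2 82 A4.
U+10312: 4-byte form → F0 90 8C 92.
U+16CC: 3-byte form → E1 9B 8C.
U+6AED8: 4-byte form → F1 AA BB 98.
Concatenated (23 bytes): F0 9F 8E B4 F0 98 BF B1 4E E2 82 A4 F0 90 8C 92 E1 9B 8C F1 AA BB 98.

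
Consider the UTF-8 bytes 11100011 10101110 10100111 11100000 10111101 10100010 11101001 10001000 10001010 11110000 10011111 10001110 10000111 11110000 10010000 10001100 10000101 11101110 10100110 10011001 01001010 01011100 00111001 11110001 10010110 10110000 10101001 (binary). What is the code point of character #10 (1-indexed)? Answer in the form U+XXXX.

U+56C29

Offset 0: leading byte 0xE3 = 11100011 → 3-byte char #1 = E3 AE A7.
Offset 3: leading byte 0xE0 = 11100000 → 3-byte char #2 = E0 BD A2.
Offset 6: leading byte 0xE9 = 11101001 → 3-byte char #3 = E9 88 8A.
Offset 9: leading byte 0xF0 = 11110000 → 4-byte char #4 = F0 9F 8E 87.
Offset 13: leading byte 0xF0 = 11110000 → 4-byte char #5 = F0 90 8C 85.
Offset 17: leading byte 0xEE = 11101110 → 3-byte char #6 = EE A6 99.
Offset 20: leading byte 0x4A = 01001010 → 1-byte char #7 = 4A.
Offset 21: leading byte 0x5C = 01011100 → 1-byte char #8 = 5C.
Offset 22: leading byte 0x39 = 00111001 → 1-byte char #9 = 39.
Offset 23: leading byte 0xF1 = 11110001 → 4-byte char #10 = F1 96 B0 A9.
Leading byte 0xF1 = 11110001 matches 11110xxx → 4-byte sequence.
Byte 1: 0xF1 = 11110001, payload 001 (3 bits).
Byte 2: 0x96 = 10010110 (10xxxxxx ✓), payload 010110.
Byte 3: 0xB0 = 10110000 (10xxxxxx ✓), payload 110000.
Byte 4: 0xA9 = 10101001 (10xxxxxx ✓), payload 101001.
Concatenate: 001010110110000101001 = 0x56C29 (21 bits → U+56C29).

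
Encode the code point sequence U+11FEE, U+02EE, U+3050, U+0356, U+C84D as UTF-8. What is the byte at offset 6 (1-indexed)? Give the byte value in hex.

1-indexed offset 6 is 0-indexed offset 5.
U+11FEE → 4-byte form F0 91 BF AE at offsets 0–3.
U+02EE → 2-byte form CB AE at offsets 4–5.
Offset 5 falls in char 2's range; it's byte 2 of CB AE = 0xAE.

0xAE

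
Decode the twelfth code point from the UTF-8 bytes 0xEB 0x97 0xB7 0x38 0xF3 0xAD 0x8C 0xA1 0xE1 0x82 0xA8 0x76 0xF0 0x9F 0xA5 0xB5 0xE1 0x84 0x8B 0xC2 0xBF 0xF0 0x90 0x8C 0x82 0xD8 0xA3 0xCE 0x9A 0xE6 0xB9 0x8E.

Offset 0: leading byte 0xEB = 11101011 → 3-byte char #1 = EB 97 B7.
Offset 3: leading byte 0x38 = 00111000 → 1-byte char #2 = 38.
Offset 4: leading byte 0xF3 = 11110011 → 4-byte char #3 = F3 AD 8C A1.
Offset 8: leading byte 0xE1 = 11100001 → 3-byte char #4 = E1 82 A8.
Offset 11: leading byte 0x76 = 01110110 → 1-byte char #5 = 76.
Offset 12: leading byte 0xF0 = 11110000 → 4-byte char #6 = F0 9F A5 B5.
Offset 16: leading byte 0xE1 = 11100001 → 3-byte char #7 = E1 84 8B.
Offset 19: leading byte 0xC2 = 11000010 → 2-byte char #8 = C2 BF.
Offset 21: leading byte 0xF0 = 11110000 → 4-byte char #9 = F0 90 8C 82.
Offset 25: leading byte 0xD8 = 11011000 → 2-byte char #10 = D8 A3.
Offset 27: leading byte 0xCE = 11001110 → 2-byte char #11 = CE 9A.
Offset 29: leading byte 0xE6 = 11100110 → 3-byte char #12 = E6 B9 8E.
Leading byte 0xE6 = 11100110 matches 1110xxxx → 3-byte sequence.
Byte 1: 0xE6 = 11100110, payload 0110 (4 bits).
Byte 2: 0xB9 = 10111001 (10xxxxxx ✓), payload 111001.
Byte 3: 0x8E = 10001110 (10xxxxxx ✓), payload 001110.
Concatenate: 0110111001001110 = 0x6E4E (16 bits → U+6E4E).

U+6E4E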